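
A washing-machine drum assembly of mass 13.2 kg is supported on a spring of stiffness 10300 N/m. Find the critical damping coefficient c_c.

737 N·s/m

c_c = 2√(k·m) = 2√(10300 × 13.2) = 2 × 368.7 = 737.5 N·s/m.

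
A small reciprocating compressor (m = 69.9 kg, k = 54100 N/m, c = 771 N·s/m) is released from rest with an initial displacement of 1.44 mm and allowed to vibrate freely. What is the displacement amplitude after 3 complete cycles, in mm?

ζ = c/(2√(km)) = 771/(2√(54100 × 69.9)) = 771/3889 = 0.1982.
Logarithmic decrement δ = 2πζ/√(1 − ζ²) = 2π × 0.1982/√(1 − 0.0393) = 1.271.
After n cycles, x_n/x₀ = e^(−nδ), so x_3 = 1.44 × e^(−3 × 1.271) = 1.44 × 0.02210 = 0.03182 mm.

0.0318 mm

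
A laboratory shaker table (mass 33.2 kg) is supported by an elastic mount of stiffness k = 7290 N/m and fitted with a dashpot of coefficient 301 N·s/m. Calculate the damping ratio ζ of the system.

0.306

ω_n = √(k/m) = √(7290/33.2) = 14.82 rad/s.
Critical damping c_c = 2√(k·m) = 2√(7290 × 33.2) = 983.9 N·s/m, so ζ = c/c_c = 301/983.9 = 0.3059.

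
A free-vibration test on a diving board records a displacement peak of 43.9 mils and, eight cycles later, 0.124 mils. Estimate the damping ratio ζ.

Logarithmic decrement δ = (1/n)·ln(x₀/x_n) = (1/8)·ln(43.9/0.124) = (1/8)·ln(354.0) = 0.7337.
ζ = δ/√(4π² + δ²) = 0.7337/√(39.48 + 0.538) = 0.7337/6.326 = 0.1160.

0.116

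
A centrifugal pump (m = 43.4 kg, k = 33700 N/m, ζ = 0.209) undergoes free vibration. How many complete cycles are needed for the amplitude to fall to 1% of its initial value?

4 cycles

Logarithmic decrement δ = 2πζ/√(1 − ζ²) = 2π × 0.2090/√(1 − 0.0437) = 1.343.
x_n/x₀ = e^(−nδ) ≤ 0.01; take ln: n ≥ ln(1/0.01)/δ = 4.605/1.343 = 3.429.
So 4 complete cycles are required.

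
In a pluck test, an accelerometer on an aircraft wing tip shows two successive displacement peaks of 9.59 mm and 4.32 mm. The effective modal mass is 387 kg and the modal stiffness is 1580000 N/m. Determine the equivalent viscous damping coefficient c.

Logarithmic decrement δ = (1/n)·ln(x₀/x_n) = (1/1)·ln(9.59/4.32) = (1/1)·ln(2.220) = 0.7975.
ζ = δ/√(4π² + δ²) = 0.7975/√(39.48 + 0.636) = 0.7975/6.334 = 0.1259.
c = ζ · 2√(km) = 0.1259 × 2√(1580000 × 387) = 0.1259 × 49460 = 6227 N·s/m.

6230 N·s/m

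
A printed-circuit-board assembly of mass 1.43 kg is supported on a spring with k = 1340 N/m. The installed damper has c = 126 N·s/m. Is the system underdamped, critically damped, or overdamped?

overdamped

c_c = 2√(k·m) = 87.55 N·s/m; ζ = c/c_c = 126/87.55 = 1.44.
Since ζ > 1 the system is overdamped.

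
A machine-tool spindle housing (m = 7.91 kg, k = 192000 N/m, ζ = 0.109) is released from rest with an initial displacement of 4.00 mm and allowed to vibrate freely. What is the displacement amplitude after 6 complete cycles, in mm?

0.0641 mm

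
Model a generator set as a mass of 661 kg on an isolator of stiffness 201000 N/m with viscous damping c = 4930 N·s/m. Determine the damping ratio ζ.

0.214

ω_n = √(k/m) = √(201000/661) = 17.44 rad/s.
Critical damping c_c = 2√(k·m) = 2√(201000 × 661) = 23050 N·s/m, so ζ = c/c_c = 4930/23050 = 0.2139.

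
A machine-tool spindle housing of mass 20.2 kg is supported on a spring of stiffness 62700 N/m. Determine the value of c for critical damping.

2250 N·s/m

c_c = 2√(k·m) = 2√(62700 × 20.2) = 2 × 1125 = 2251 N·s/m.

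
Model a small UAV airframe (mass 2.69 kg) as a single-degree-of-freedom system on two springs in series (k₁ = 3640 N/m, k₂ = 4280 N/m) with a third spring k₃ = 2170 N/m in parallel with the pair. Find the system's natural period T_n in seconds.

0.160 s

Series pair: k_s = k₁k₂/(k₁+k₂) = (3640)(4280)/(3640 + 4280) = 1967 N/m. In parallel with k₃: k_eq = 1967 + 2170 = 4137 N/m.
ω_n = √(k_eq/m) = √(4137/2.69) = √1538 = 39.22 rad/s.
T_n = 2π/ω_n = 6.283/39.22 = 0.1602 s.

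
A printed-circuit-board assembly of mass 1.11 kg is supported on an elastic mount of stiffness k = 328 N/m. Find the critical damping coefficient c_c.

c_c = 2√(k·m) = 2√(328.0 × 1.11) = 2 × 19.08 = 38.16 N·s/m.

38.2 N·s/m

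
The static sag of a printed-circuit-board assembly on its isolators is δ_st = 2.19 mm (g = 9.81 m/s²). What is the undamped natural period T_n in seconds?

ω_n = √(g/δ_st) = √(9.81/0.00219) = √4479 = 66.93 rad/s.
T_n = 2π/ω_n = 6.283/66.93 = 0.09388 s.

0.0939 s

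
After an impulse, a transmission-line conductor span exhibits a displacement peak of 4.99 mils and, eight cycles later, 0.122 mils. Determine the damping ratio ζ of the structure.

0.0736

Logarithmic decrement δ = (1/n)·ln(x₀/x_n) = (1/8)·ln(4.99/0.122) = (1/8)·ln(40.90) = 0.4639.
ζ = δ/√(4π² + δ²) = 0.4639/√(39.48 + 0.215) = 0.4639/6.300 = 0.07363.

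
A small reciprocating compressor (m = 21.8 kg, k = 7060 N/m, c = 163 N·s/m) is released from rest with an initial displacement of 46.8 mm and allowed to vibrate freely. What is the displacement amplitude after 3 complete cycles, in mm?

ζ = c/(2√(km)) = 163/(2√(7060 × 21.8)) = 163/784.6 = 0.2077.
Logarithmic decrement δ = 2πζ/√(1 − ζ²) = 2π × 0.2077/√(1 − 0.0432) = 1.334.
After n cycles, x_n/x₀ = e^(−nδ), so x_3 = 46.8 × e^(−3 × 1.334) = 46.8 × 0.01826 = 0.8544 mm.

0.854 mm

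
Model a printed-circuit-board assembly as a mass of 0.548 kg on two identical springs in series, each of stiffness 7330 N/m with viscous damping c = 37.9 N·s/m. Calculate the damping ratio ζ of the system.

Series springs: 1/k_eq = 2/7330, so k_eq = 7330/2 = 3665 N/m.
ω_n = √(k_eq/m) = √(3665/0.548) = 81.78 rad/s.
Critical damping c_c = 2√(k_eq·m) = 2√(3665 × 0.548) = 89.63 N·s/m, so ζ = c/c_c = 37.9/89.63 = 0.4228.

0.423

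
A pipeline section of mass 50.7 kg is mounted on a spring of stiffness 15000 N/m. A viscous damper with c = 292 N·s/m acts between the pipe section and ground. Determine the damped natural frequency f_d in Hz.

ω_n = √(k/m) = √(15000/50.7) = 17.20 rad/s.
Critical damping c_c = 2√(k·m) = 2√(15000 × 50.7) = 1744 N·s/m, so ζ = c/c_c = 292/1744 = 0.1674.
ω_d = ω_n√(1 − ζ²) = 17.20 × √(1 − 0.0280) = 16.96 rad/s.
f_d = ω_d/(2π) = 2.699 Hz.

2.70 Hz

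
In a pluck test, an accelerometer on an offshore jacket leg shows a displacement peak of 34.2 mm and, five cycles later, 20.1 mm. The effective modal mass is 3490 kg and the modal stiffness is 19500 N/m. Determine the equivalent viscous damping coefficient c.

Logarithmic decrement δ = (1/n)·ln(x₀/x_n) = (1/5)·ln(34.2/20.1) = (1/5)·ln(1.701) = 0.1063.
ζ = δ/√(4π² + δ²) = 0.1063/√(39.48 + 0.0113) = 0.1063/6.284 = 0.01692.
c = ζ · 2√(km) = 0.01692 × 2√(19500 × 3490) = 0.01692 × 16500 = 279.1 N·s/m.

279 N·s/m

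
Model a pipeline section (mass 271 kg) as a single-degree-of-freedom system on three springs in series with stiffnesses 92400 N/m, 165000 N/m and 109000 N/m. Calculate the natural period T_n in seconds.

0.528 s

Series springs: 1/k_eq = 1/92400 + 1/165000 + 1/109000 = 2.606×10^-5, so k_eq = 38380 N/m.
ω_n = √(k_eq/m) = √(38380/271) = √141.6 = 11.90 rad/s.
T_n = 2π/ω_n = 6.283/11.90 = 0.5280 s.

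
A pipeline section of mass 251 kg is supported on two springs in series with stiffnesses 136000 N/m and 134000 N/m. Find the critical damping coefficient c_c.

8230 N·s/m

Series springs: 1/k_eq = 1/136000 + 1/134000 = 1.482×10^-5, so k_eq = 67500 N/m.
c_c = 2√(k_eq·m) = 2√(67500 × 251) = 2 × 4116 = 8232 N·s/m.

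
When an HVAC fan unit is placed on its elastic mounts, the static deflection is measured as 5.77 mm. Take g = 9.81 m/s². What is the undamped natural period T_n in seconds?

0.152 s

ω_n = √(g/δ_st) = √(9.81/0.00577) = √1700 = 41.23 rad/s.
T_n = 2π/ω_n = 6.283/41.23 = 0.1524 s.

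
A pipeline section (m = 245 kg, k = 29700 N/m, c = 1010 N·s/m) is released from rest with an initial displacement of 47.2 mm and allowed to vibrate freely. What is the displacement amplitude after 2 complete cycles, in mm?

ζ = c/(2√(km)) = 1010/(2√(29700 × 245)) = 1010/5395 = 0.1872.
Logarithmic decrement δ = 2πζ/√(1 − ζ²) = 2π × 0.1872/√(1 − 0.0350) = 1.197.
After n cycles, x_n/x₀ = e^(−nδ), so x_2 = 47.2 × e^(−2 × 1.197) = 47.2 × 0.09118 = 4.304 mm.

4.30 mm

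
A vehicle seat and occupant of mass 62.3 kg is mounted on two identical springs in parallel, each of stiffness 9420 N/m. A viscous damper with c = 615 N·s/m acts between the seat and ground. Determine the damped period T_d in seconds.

0.377 s

Parallel springs add: k_eq = 2 × 9420 = 18840 N/m.
ω_n = √(k_eq/m) = √(18840/62.3) = 17.39 rad/s.
Critical damping c_c = 2√(k_eq·m) = 2√(18840 × 62.3) = 2167 N·s/m, so ζ = c/c_c = 615/2167 = 0.2838.
ω_d = ω_n√(1 − ζ²) = 17.39 × √(1 − 0.0806) = 16.67 rad/s.
T_d = 2π/ω_d = 0.3768 s.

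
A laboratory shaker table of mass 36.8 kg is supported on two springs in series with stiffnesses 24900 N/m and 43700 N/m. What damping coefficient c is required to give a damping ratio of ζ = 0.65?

Series springs: 1/k_eq = 1/24900 + 1/43700 = 6.304×10^-5, so k_eq = 15860 N/m.
c_c = 2√(k_eq·m) = 2√(15860 × 36.8) = 1528 N·s/m.
c = ζ·c_c = 0.65 × 1528 = 993.2 N·s/m.

993 N·s/m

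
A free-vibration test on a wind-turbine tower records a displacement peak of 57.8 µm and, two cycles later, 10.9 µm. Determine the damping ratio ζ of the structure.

0.132

Logarithmic decrement δ = (1/n)·ln(x₀/x_n) = (1/2)·ln(57.8/10.9) = (1/2)·ln(5.303) = 0.8341.
ζ = δ/√(4π² + δ²) = 0.8341/√(39.48 + 0.696) = 0.8341/6.338 = 0.1316.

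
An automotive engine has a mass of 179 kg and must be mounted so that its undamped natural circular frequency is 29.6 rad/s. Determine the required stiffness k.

157000 N/m

k = m·ω_n² = 179 × 29.60² = 179 × 876.2 = 156800 N/m.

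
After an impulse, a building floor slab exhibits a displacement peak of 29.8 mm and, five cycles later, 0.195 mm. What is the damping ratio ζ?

Logarithmic decrement δ = (1/n)·ln(x₀/x_n) = (1/5)·ln(29.8/0.195) = (1/5)·ln(152.8) = 1.006.
ζ = δ/√(4π² + δ²) = 1.006/√(39.48 + 1.01) = 1.006/6.363 = 0.1581.

0.158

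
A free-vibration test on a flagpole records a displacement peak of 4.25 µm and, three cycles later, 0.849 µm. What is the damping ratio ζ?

0.0851

Logarithmic decrement δ = (1/n)·ln(x₀/x_n) = (1/3)·ln(4.25/0.849) = (1/3)·ln(5.006) = 0.5369.
ζ = δ/√(4π² + δ²) = 0.5369/√(39.48 + 0.288) = 0.5369/6.306 = 0.08514.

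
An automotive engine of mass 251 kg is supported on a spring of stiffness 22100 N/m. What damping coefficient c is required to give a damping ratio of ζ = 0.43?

c_c = 2√(k·m) = 2√(22100 × 251) = 4710 N·s/m.
c = ζ·c_c = 0.43 × 4710 = 2025 N·s/m.

2030 N·s/m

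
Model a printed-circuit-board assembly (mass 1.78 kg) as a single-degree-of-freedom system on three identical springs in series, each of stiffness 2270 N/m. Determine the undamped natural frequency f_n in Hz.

3.28 Hz

Series springs: 1/k_eq = 3/2270, so k_eq = 2270/3 = 756.7 N/m.
ω_n = √(k_eq/m) = √(756.7/1.78) = √425.1 = 20.62 rad/s.
f_n = ω_n/(2π) = 20.62/6.283 = 3.281 Hz.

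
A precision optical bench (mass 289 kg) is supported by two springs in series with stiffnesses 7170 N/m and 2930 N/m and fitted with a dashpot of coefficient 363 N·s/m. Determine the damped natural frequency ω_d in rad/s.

Series springs: 1/k_eq = 1/7170 + 1/2930 = 0.0004808, so k_eq = 2080 N/m.
ω_n = √(k_eq/m) = √(2080/289) = 2.683 rad/s.
Critical damping c_c = 2√(k_eq·m) = 2√(2080 × 289) = 1551 N·s/m, so ζ = c/c_c = 363/1551 = 0.2341.
ω_d = ω_n√(1 − ζ²) = 2.683 × √(1 − 0.0548) = 2.608 rad/s.

2.61 rad/s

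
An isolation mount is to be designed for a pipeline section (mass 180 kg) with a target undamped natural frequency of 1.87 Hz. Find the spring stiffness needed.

24800 N/m

ω_n = 2πf_n = 2π × 1.87 = 11.75 rad/s.
k = m·ω_n² = 180 × 11.75² = 180 × 138.1 = 24850 N/m.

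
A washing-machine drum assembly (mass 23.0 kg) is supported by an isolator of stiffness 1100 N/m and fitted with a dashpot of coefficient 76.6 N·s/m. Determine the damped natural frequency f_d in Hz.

1.07 Hz

ω_n = √(k/m) = √(1100/23.0) = 6.916 rad/s.
Critical damping c_c = 2√(k·m) = 2√(1100 × 23.0) = 318.1 N·s/m, so ζ = c/c_c = 76.6/318.1 = 0.2408.
ω_d = ω_n√(1 − ζ²) = 6.916 × √(1 − 0.0580) = 6.712 rad/s.
f_d = ω_d/(2π) = 1.068 Hz.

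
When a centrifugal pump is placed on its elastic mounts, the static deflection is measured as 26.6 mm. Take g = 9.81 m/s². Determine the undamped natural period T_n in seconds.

ω_n = √(g/δ_st) = √(9.81/0.0266) = √368.8 = 19.20 rad/s.
T_n = 2π/ω_n = 6.283/19.20 = 0.3272 s.

0.327 s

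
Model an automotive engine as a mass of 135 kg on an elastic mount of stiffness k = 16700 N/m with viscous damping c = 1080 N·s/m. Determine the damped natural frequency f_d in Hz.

ω_n = √(k/m) = √(16700/135) = 11.12 rad/s.
Critical damping c_c = 2√(k·m) = 2√(16700 × 135) = 3003 N·s/m, so ζ = c/c_c = 1080/3003 = 0.3596.
ω_d = ω_n√(1 − ζ²) = 11.12 × √(1 − 0.129) = 10.38 rad/s.
f_d = ω_d/(2π) = 1.652 Hz.

1.65 Hz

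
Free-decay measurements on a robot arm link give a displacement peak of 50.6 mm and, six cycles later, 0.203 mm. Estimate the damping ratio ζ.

Logarithmic decrement δ = (1/n)·ln(x₀/x_n) = (1/6)·ln(50.6/0.203) = (1/6)·ln(249.3) = 0.9198.
ζ = δ/√(4π² + δ²) = 0.9198/√(39.48 + 0.846) = 0.9198/6.350 = 0.1448.

0.145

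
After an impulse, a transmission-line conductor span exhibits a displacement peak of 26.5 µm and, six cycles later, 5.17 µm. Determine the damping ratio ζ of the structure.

0.0433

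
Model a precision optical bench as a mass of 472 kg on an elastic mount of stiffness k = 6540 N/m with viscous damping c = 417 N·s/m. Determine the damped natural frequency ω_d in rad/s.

3.70 rad/s

ω_n = √(k/m) = √(6540/472) = 3.722 rad/s.
Critical damping c_c = 2√(k·m) = 2√(6540 × 472) = 3514 N·s/m, so ζ = c/c_c = 417/3514 = 0.1187.
ω_d = ω_n√(1 − ζ²) = 3.722 × √(1 − 0.0141) = 3.696 rad/s.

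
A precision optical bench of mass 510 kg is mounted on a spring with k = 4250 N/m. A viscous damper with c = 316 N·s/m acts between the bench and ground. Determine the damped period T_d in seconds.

2.19 s

ω_n = √(k/m) = √(4250/510) = 2.887 rad/s.
Critical damping c_c = 2√(k·m) = 2√(4250 × 510) = 2944 N·s/m, so ζ = c/c_c = 316/2944 = 0.1073.
ω_d = ω_n√(1 − ζ²) = 2.887 × √(1 − 0.0115) = 2.870 rad/s.
T_d = 2π/ω_d = 2.189 s.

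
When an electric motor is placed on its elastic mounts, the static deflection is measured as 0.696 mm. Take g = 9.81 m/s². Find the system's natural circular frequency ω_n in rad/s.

ω_n = √(g/δ_st) = √(9.81/0.000696) = √14090 = 118.7 rad/s.

119 rad/s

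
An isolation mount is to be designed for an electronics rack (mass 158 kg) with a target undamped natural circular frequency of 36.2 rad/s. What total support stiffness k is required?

k = m·ω_n² = 158 × 36.20² = 158 × 1310 = 207000 N/m.

207000 N/m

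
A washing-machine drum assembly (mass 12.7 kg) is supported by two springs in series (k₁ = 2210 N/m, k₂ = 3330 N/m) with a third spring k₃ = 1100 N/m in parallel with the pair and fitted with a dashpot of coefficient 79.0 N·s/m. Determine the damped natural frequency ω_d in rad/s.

13.5 rad/s

Series pair: k_s = k₁k₂/(k₁+k₂) = (2210)(3330)/(2210 + 3330) = 1328 N/m. In parallel with k₃: k_eq = 1328 + 1100 = 2428 N/m.
ω_n = √(k_eq/m) = √(2428/12.7) = 13.83 rad/s.
Critical damping c_c = 2√(k_eq·m) = 2√(2428 × 12.7) = 351.2 N·s/m, so ζ = c/c_c = 79.0/351.2 = 0.2249.
ω_d = ω_n√(1 − ζ²) = 13.83 × √(1 − 0.0506) = 13.47 rad/s.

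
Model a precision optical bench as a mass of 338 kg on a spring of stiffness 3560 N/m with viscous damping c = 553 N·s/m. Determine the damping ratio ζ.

ω_n = √(k/m) = √(3560/338) = 3.245 rad/s.
Critical damping c_c = 2√(k·m) = 2√(3560 × 338) = 2194 N·s/m, so ζ = c/c_c = 553/2194 = 0.2521.

0.252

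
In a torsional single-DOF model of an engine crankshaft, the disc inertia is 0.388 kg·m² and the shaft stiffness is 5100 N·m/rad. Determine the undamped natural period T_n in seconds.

0.0548 s

ω_n = √(k_t/J) = √(5100/0.388) = √13140 = 114.6 rad/s.
T_n = 2π/ω_n = 6.283/114.6 = 0.05480 s.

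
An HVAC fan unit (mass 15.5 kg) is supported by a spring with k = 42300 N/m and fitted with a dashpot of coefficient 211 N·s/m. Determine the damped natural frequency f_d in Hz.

ω_n = √(k/m) = √(42300/15.5) = 52.24 rad/s.
Critical damping c_c = 2√(k·m) = 2√(42300 × 15.5) = 1619 N·s/m, so ζ = c/c_c = 211/1619 = 0.1303.
ω_d = ω_n√(1 − ζ²) = 52.24 × √(1 − 0.0170) = 51.79 rad/s.
f_d = ω_d/(2π) = 8.243 Hz.

8.24 Hz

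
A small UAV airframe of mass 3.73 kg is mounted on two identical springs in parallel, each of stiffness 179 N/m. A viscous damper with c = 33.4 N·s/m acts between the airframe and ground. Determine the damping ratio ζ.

0.457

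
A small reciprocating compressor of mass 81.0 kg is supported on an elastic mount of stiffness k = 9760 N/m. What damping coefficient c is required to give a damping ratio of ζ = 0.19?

c_c = 2√(k·m) = 2√(9760 × 81.0) = 1778 N·s/m.
c = ζ·c_c = 0.19 × 1778 = 337.9 N·s/m.

338 N·s/m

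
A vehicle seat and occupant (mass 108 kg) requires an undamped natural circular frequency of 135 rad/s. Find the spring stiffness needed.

k = m·ω_n² = 108 × 135.0² = 108 × 18220 = 1968000 N/m.

1970000 N/m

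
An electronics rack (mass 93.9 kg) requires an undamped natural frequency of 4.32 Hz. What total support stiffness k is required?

ω_n = 2πf_n = 2π × 4.32 = 27.14 rad/s.
k = m·ω_n² = 93.9 × 27.14² = 93.9 × 736.8 = 69180 N/m.

69200 N/m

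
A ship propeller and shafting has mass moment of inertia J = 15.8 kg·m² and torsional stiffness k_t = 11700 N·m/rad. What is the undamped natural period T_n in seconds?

ω_n = √(k_t/J) = √(11700/15.8) = √740.5 = 27.21 rad/s.
T_n = 2π/ω_n = 6.283/27.21 = 0.2309 s.

0.231 s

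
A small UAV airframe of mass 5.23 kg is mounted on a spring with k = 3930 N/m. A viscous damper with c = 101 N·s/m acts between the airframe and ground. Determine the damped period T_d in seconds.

ω_n = √(k/m) = √(3930/5.23) = 27.41 rad/s.
Critical damping c_c = 2√(k·m) = 2√(3930 × 5.23) = 286.7 N·s/m, so ζ = c/c_c = 101/286.7 = 0.3522.
ω_d = ω_n√(1 − ζ²) = 27.41 × √(1 − 0.124) = 25.66 rad/s.
T_d = 2π/ω_d = 0.2449 s.

0.245 s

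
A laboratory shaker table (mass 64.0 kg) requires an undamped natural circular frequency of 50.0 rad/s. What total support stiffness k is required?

160000 N/m

k = m·ω_n² = 64.0 × 50.00² = 64.0 × 2500 = 160000 N/m.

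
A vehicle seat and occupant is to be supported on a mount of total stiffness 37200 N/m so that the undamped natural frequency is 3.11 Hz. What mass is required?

ω_n = 2πf_n = 2π × 3.11 = 19.54 rad/s.
m = k/ω_n² = 37200/19.54² = 37200/381.8 = 97.42 kg.

97.4 kg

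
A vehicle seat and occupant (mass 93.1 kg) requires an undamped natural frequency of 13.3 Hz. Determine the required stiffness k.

650000 N/m

ω_n = 2πf_n = 2π × 13.3 = 83.57 rad/s.
k = m·ω_n² = 93.1 × 83.57² = 93.1 × 6983 = 650100 N/m.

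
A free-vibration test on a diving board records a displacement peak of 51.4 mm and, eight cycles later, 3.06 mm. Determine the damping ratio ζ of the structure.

0.0560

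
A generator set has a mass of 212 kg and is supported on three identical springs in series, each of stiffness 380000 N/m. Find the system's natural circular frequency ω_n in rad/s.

24.4 rad/s

Series springs: 1/k_eq = 3/380000, so k_eq = 380000/3 = 126700 N/m.
ω_n = √(k_eq/m) = √(126700/212) = √597.5 = 24.44 rad/s.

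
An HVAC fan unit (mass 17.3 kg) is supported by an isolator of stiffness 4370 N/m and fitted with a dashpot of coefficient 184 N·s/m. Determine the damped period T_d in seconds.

ω_n = √(k/m) = √(4370/17.3) = 15.89 rad/s.
Critical damping c_c = 2√(k·m) = 2√(4370 × 17.3) = 549.9 N·s/m, so ζ = c/c_c = 184/549.9 = 0.3346.
ω_d = ω_n√(1 − ζ²) = 15.89 × √(1 − 0.112) = 14.98 rad/s.
T_d = 2π/ω_d = 0.4195 s.

0.420 s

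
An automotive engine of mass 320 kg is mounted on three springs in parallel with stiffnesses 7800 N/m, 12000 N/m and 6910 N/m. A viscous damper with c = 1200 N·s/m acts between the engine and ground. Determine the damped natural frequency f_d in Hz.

Parallel springs add: k_eq = 7800 + 12000 + 6910 = 26710 N/m.
ω_n = √(k_eq/m) = √(26710/320) = 9.136 rad/s.
Critical damping c_c = 2√(k_eq·m) = 2√(26710 × 320) = 5847 N·s/m, so ζ = c/c_c = 1200/5847 = 0.2052.
ω_d = ω_n√(1 − ζ²) = 9.136 × √(1 − 0.0421) = 8.942 rad/s.
f_d = ω_d/(2π) = 1.423 Hz.

1.42 Hz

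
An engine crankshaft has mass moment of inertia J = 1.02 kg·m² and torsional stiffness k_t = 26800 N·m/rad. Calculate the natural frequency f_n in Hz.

ω_n = √(k_t/J) = √(26800/1.02) = √26270 = 162.1 rad/s.
f_n = ω_n/(2π) = 162.1/6.283 = 25.80 Hz.

25.8 Hz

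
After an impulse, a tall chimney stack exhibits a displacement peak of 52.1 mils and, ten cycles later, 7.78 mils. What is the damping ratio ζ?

0.0303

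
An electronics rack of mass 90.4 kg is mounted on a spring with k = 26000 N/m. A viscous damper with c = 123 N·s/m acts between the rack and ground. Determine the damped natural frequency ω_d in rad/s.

ω_n = √(k/m) = √(26000/90.4) = 16.96 rad/s.
Critical damping c_c = 2√(k·m) = 2√(26000 × 90.4) = 3066 N·s/m, so ζ = c/c_c = 123/3066 = 0.04011.
ω_d = ω_n√(1 − ζ²) = 16.96 × √(1 − 0.00161) = 16.95 rad/s.

16.9 rad/s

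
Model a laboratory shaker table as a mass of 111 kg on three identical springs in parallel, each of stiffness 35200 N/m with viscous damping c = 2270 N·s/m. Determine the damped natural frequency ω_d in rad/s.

29.1 rad/s

Parallel springs add: k_eq = 3 × 35200 = 105600 N/m.
ω_n = √(k_eq/m) = √(105600/111) = 30.84 rad/s.
Critical damping c_c = 2√(k_eq·m) = 2√(105600 × 111) = 6847 N·s/m, so ζ = c/c_c = 2270/6847 = 0.3315.
ω_d = ω_n√(1 − ζ²) = 30.84 × √(1 − 0.110) = 29.10 rad/s.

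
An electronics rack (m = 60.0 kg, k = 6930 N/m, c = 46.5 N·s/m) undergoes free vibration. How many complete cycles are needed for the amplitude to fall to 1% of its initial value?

21 cycles

ζ = c/(2√(km)) = 46.5/(2√(6930 × 60.0)) = 46.5/1290 = 0.03606.
Logarithmic decrement δ = 2πζ/√(1 − ζ²) = 2π × 0.03606/√(1 − 0.00130) = 0.2267.
x_n/x₀ = e^(−nδ) ≤ 0.01; take ln: n ≥ ln(1/0.01)/δ = 4.605/0.2267 = 20.31.
So 21 complete cycles are required.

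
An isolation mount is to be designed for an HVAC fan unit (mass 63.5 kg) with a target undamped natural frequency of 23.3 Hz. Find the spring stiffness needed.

ω_n = 2πf_n = 2π × 23.3 = 146.4 rad/s.
k = m·ω_n² = 63.5 × 146.4² = 63.5 × 21430 = 1361000 N/m.

1360000 N/m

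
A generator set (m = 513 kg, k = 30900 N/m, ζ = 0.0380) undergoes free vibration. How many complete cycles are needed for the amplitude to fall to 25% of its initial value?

Logarithmic decrement δ = 2πζ/√(1 − ζ²) = 2π × 0.03800/√(1 − 0.00144) = 0.2389.
x_n/x₀ = e^(−nδ) ≤ 0.25; take ln: n ≥ ln(1/0.25)/δ = 1.386/0.2389 = 5.802.
So 6 complete cycles are required.

6 cycles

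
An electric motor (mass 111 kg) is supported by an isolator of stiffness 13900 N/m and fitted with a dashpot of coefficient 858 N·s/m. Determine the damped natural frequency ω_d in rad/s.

10.5 rad/s

ω_n = √(k/m) = √(13900/111) = 11.19 rad/s.
Critical damping c_c = 2√(k·m) = 2√(13900 × 111) = 2484 N·s/m, so ζ = c/c_c = 858/2484 = 0.3454.
ω_d = ω_n√(1 − ζ²) = 11.19 × √(1 − 0.119) = 10.50 rad/s.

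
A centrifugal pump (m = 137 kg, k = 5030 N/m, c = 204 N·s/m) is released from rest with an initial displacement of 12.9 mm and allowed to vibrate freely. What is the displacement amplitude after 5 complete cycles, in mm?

ζ = c/(2√(km)) = 204/(2√(5030 × 137)) = 204/1660 = 0.1229.
Logarithmic decrement δ = 2πζ/√(1 − ζ²) = 2π × 0.1229/√(1 − 0.0151) = 0.7779.
After n cycles, x_n/x₀ = e^(−nδ), so x_5 = 12.9 × e^(−5 × 0.7779) = 12.9 × 0.02045 = 0.2638 mm.

0.264 mm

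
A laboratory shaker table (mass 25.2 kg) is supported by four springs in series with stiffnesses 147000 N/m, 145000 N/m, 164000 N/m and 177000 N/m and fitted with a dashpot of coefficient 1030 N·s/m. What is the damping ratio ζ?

0.518

Series springs: 1/k_eq = 1/147000 + 1/145000 + 1/164000 + 1/177000 = 2.545×10^-5, so k_eq = 39300 N/m.
ω_n = √(k_eq/m) = √(39300/25.2) = 39.49 rad/s.
Critical damping c_c = 2√(k_eq·m) = 2√(39300 × 25.2) = 1990 N·s/m, so ζ = c/c_c = 1030/1990 = 0.5175.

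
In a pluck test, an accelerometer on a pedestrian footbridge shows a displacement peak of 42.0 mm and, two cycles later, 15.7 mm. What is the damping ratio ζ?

0.0781

Logarithmic decrement δ = (1/n)·ln(x₀/x_n) = (1/2)·ln(42.0/15.7) = (1/2)·ln(2.675) = 0.4920.
ζ = δ/√(4π² + δ²) = 0.4920/√(39.48 + 0.242) = 0.4920/6.302 = 0.07807.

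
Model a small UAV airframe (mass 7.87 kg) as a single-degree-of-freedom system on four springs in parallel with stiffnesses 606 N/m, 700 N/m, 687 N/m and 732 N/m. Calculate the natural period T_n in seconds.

0.338 s

Parallel springs add: k_eq = 606 + 700 + 687 + 732 = 2725 N/m.
ω_n = √(k_eq/m) = √(2725/7.87) = √346.3 = 18.61 rad/s.
T_n = 2π/ω_n = 6.283/18.61 = 0.3377 s.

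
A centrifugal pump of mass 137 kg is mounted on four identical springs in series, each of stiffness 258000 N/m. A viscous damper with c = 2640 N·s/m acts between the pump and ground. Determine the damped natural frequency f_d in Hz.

3.09 Hz

Series springs: 1/k_eq = 4/258000, so k_eq = 258000/4 = 64500 N/m.
ω_n = √(k_eq/m) = √(64500/137) = 21.70 rad/s.
Critical damping c_c = 2√(k_eq·m) = 2√(64500 × 137) = 5945 N·s/m, so ζ = c/c_c = 2640/5945 = 0.4441.
ω_d = ω_n√(1 − ζ²) = 21.70 × √(1 − 0.197) = 19.44 rad/s.
f_d = ω_d/(2π) = 3.094 Hz.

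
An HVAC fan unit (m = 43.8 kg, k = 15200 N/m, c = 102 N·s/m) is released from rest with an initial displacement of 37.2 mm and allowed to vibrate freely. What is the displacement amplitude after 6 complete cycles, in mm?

3.51 mm

ζ = c/(2√(km)) = 102/(2√(15200 × 43.8)) = 102/1632 = 0.06250.
Logarithmic decrement δ = 2πζ/√(1 − ζ²) = 2π × 0.06250/√(1 − 0.00391) = 0.3935.
After n cycles, x_n/x₀ = e^(−nδ), so x_6 = 37.2 × e^(−6 × 0.3935) = 37.2 × 0.09433 = 3.509 mm.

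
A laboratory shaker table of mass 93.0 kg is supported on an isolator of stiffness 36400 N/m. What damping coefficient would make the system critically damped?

c_c = 2√(k·m) = 2√(36400 × 93.0) = 2 × 1840 = 3680 N·s/m.

3680 N·s/m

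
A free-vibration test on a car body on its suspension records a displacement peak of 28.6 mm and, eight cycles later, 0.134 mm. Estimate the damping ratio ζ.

0.106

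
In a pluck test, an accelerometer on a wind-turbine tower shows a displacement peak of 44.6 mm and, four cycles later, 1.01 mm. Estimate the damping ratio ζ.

Logarithmic decrement δ = (1/n)·ln(x₀/x_n) = (1/4)·ln(44.6/1.01) = (1/4)·ln(44.16) = 0.9469.
ζ = δ/√(4π² + δ²) = 0.9469/√(39.48 + 0.897) = 0.9469/6.354 = 0.1490.

0.149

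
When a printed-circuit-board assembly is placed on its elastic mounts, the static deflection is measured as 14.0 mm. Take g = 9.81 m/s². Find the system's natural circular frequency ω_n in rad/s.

ω_n = √(g/δ_st) = √(9.81/0.0140) = √700.7 = 26.47 rad/s.

26.5 rad/s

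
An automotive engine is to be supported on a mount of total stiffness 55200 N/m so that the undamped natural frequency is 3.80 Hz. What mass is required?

ω_n = 2πf_n = 2π × 3.80 = 23.88 rad/s.
m = k/ω_n² = 55200/23.88² = 55200/570.1 = 96.83 kg.

96.8 kg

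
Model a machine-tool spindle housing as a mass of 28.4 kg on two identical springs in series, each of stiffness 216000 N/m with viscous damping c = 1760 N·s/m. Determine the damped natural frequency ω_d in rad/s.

53.3 rad/s

Series springs: 1/k_eq = 2/216000, so k_eq = 216000/2 = 108000 N/m.
ω_n = √(k_eq/m) = √(108000/28.4) = 61.67 rad/s.
Critical damping c_c = 2√(k_eq·m) = 2√(108000 × 28.4) = 3503 N·s/m, so ζ = c/c_c = 1760/3503 = 0.5025.
ω_d = ω_n√(1 − ζ²) = 61.67 × √(1 − 0.252) = 53.32 rad/s.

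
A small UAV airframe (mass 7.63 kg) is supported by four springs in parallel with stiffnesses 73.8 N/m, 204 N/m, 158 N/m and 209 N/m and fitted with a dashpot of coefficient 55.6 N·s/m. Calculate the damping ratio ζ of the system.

Parallel springs add: k_eq = 73.8 + 204 + 158 + 209 = 644.8 N/m.
ω_n = √(k_eq/m) = √(644.8/7.63) = 9.193 rad/s.
Critical damping c_c = 2√(k_eq·m) = 2√(644.8 × 7.63) = 140.3 N·s/m, so ζ = c/c_c = 55.6/140.3 = 0.3963.

0.396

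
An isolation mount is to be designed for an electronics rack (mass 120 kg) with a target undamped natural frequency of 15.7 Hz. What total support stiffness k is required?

ω_n = 2πf_n = 2π × 15.7 = 98.65 rad/s.
k = m·ω_n² = 120 × 98.65² = 120 × 9731 = 1168000 N/m.

1170000 N/m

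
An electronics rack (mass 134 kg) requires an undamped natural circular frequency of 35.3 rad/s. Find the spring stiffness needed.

167000 N/m

k = m·ω_n² = 134 × 35.30² = 134 × 1246 = 167000 N/m.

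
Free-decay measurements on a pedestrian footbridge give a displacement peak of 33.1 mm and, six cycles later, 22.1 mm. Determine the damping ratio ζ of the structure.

0.0107

Logarithmic decrement δ = (1/n)·ln(x₀/x_n) = (1/6)·ln(33.1/22.1) = (1/6)·ln(1.498) = 0.06733.
ζ = δ/√(4π² + δ²) = 0.06733/√(39.48 + 0.00453) = 0.06733/6.284 = 0.01071.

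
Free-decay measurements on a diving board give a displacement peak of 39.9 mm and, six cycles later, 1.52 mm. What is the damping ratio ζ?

0.0864

Logarithmic decrement δ = (1/n)·ln(x₀/x_n) = (1/6)·ln(39.9/1.52) = (1/6)·ln(26.25) = 0.5446.
ζ = δ/√(4π² + δ²) = 0.5446/√(39.48 + 0.297) = 0.5446/6.307 = 0.08635.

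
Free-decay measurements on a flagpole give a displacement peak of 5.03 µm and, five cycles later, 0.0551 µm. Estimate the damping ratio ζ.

Logarithmic decrement δ = (1/n)·ln(x₀/x_n) = (1/5)·ln(5.03/0.0551) = (1/5)·ln(91.29) = 0.9028.
ζ = δ/√(4π² + δ²) = 0.9028/√(39.48 + 0.815) = 0.9028/6.348 = 0.1422.

0.142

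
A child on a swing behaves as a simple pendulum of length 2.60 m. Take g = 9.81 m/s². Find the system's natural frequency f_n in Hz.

For a simple pendulum ω_n = √(g/L) = √(9.81/2.60) = √3.773 = 1.942 rad/s.
f_n = ω_n/(2π) = 1.942/6.283 = 0.3091 Hz.

0.309 Hz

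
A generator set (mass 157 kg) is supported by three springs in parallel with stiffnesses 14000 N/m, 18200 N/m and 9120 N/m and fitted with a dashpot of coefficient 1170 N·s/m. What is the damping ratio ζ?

0.230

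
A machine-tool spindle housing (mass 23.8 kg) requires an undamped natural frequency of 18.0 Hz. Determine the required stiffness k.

304000 N/m

ω_n = 2πf_n = 2π × 18.0 = 113.1 rad/s.
k = m·ω_n² = 23.8 × 113.1² = 23.8 × 12790 = 304400 N/m.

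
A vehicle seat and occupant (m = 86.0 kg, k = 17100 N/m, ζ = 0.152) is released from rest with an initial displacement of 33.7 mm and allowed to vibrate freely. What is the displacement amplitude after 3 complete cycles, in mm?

1.86 mm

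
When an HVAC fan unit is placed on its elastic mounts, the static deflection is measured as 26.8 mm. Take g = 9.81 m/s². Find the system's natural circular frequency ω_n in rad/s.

19.1 rad/s

ω_n = √(g/δ_st) = √(9.81/0.0268) = √366.0 = 19.13 rad/s.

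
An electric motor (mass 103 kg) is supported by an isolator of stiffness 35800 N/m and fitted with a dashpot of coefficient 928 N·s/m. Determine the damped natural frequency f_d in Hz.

ω_n = √(k/m) = √(35800/103) = 18.64 rad/s.
Critical damping c_c = 2√(k·m) = 2√(35800 × 103) = 3841 N·s/m, so ζ = c/c_c = 928/3841 = 0.2416.
ω_d = ω_n√(1 − ζ²) = 18.64 × √(1 − 0.0584) = 18.09 rad/s.
f_d = ω_d/(2π) = 2.879 Hz.

2.88 Hz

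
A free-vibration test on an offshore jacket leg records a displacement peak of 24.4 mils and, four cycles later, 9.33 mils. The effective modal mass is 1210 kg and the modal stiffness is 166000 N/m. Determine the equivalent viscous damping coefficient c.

1080 N·s/m

Logarithmic decrement δ = (1/n)·ln(x₀/x_n) = (1/4)·ln(24.4/9.33) = (1/4)·ln(2.615) = 0.2403.
ζ = δ/√(4π² + δ²) = 0.2403/√(39.48 + 0.0578) = 0.2403/6.288 = 0.03822.
c = ζ · 2√(km) = 0.03822 × 2√(166000 × 1210) = 0.03822 × 28350 = 1083 N·s/m.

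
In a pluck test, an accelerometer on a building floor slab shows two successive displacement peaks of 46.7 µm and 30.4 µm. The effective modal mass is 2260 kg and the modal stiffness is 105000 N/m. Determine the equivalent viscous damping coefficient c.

2100 N·s/m

Logarithmic decrement δ = (1/n)·ln(x₀/x_n) = (1/1)·ln(46.7/30.4) = (1/1)·ln(1.536) = 0.4293.
ζ = δ/√(4π² + δ²) = 0.4293/√(39.48 + 0.184) = 0.4293/6.298 = 0.06817.
c = ζ · 2√(km) = 0.06817 × 2√(105000 × 2260) = 0.06817 × 30810 = 2100 N·s/m.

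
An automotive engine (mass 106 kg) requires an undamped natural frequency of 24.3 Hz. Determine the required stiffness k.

ω_n = 2πf_n = 2π × 24.3 = 152.7 rad/s.
k = m·ω_n² = 106 × 152.7² = 106 × 23310 = 2471000 N/m.

2470000 N/m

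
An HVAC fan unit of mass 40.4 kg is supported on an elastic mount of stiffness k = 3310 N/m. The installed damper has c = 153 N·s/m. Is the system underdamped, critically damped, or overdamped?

c_c = 2√(k·m) = 731.4 N·s/m; ζ = c/c_c = 153/731.4 = 0.209.
Since ζ < 1 the system is underdamped.

underdamped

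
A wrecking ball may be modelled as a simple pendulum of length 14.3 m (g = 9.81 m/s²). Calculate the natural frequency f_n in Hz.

For a simple pendulum ω_n = √(g/L) = √(9.81/14.3) = √0.6860 = 0.8283 rad/s.
f_n = ω_n/(2π) = 0.8283/6.283 = 0.1318 Hz.

0.132 Hz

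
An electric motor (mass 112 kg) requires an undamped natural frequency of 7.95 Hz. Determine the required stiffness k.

ω_n = 2πf_n = 2π × 7.95 = 49.95 rad/s.
k = m·ω_n² = 112 × 49.95² = 112 × 2495 = 279500 N/m.

279000 N/m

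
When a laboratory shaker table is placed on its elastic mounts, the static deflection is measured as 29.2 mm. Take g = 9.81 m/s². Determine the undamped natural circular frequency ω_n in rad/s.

ω_n = √(g/δ_st) = √(9.81/0.0292) = √336.0 = 18.33 rad/s.

18.3 rad/s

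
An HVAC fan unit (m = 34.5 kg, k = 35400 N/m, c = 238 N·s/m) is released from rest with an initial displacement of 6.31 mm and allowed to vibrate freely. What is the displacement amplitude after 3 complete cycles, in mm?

ζ = c/(2√(km)) = 238/(2√(35400 × 34.5)) = 238/2210 = 0.1077.
Logarithmic decrement δ = 2πζ/√(1 − ζ²) = 2π × 0.1077/√(1 − 0.0116) = 0.6805.
After n cycles, x_n/x₀ = e^(−nδ), so x_3 = 6.31 × e^(−3 × 0.6805) = 6.31 × 0.1298 = 0.8192 mm.

0.819 mm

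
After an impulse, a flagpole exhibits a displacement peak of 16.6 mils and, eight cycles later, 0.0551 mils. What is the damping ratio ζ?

0.113

Logarithmic decrement δ = (1/n)·ln(x₀/x_n) = (1/8)·ln(16.6/0.0551) = (1/8)·ln(301.3) = 0.7135.
ζ = δ/√(4π² + δ²) = 0.7135/√(39.48 + 0.509) = 0.7135/6.324 = 0.1128.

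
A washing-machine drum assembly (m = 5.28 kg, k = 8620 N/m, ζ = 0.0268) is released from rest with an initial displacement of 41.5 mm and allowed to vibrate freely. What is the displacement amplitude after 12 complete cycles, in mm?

Logarithmic decrement δ = 2πζ/√(1 − ζ²) = 2π × 0.02680/√(1 − 0.000718) = 0.1684.
After n cycles, x_n/x₀ = e^(−nδ), so x_12 = 41.5 × e^(−12 × 0.1684) = 41.5 × 0.1325 = 5.498 mm.

5.50 mm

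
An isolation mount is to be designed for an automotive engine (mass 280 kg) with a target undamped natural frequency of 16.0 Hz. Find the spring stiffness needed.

2830000 N/m

ω_n = 2πf_n = 2π × 16.0 = 100.5 rad/s.
k = m·ω_n² = 280 × 100.5² = 280 × 10110 = 2830000 N/m.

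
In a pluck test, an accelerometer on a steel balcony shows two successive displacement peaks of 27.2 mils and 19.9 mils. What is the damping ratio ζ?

0.0497

Logarithmic decrement δ = (1/n)·ln(x₀/x_n) = (1/1)·ln(27.2/19.9) = (1/1)·ln(1.367) = 0.3125.
ζ = δ/√(4π² + δ²) = 0.3125/√(39.48 + 0.0977) = 0.3125/6.291 = 0.04967.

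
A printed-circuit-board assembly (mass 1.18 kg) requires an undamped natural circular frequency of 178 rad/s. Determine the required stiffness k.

k = m·ω_n² = 1.18 × 178.0² = 1.18 × 31680 = 37390 N/m.

37400 N/m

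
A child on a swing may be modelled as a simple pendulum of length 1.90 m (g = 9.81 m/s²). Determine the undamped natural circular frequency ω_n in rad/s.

2.27 rad/s

For a simple pendulum ω_n = √(g/L) = √(9.81/1.90) = √5.163 = 2.272 rad/s.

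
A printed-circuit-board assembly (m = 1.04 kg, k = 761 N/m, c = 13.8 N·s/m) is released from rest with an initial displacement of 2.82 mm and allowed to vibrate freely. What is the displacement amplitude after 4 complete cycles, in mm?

0.00488 mm

ζ = c/(2√(km)) = 13.8/(2√(761 × 1.04)) = 13.8/56.27 = 0.2453.
Logarithmic decrement δ = 2πζ/√(1 − ζ²) = 2π × 0.2453/√(1 − 0.0602) = 1.590.
After n cycles, x_n/x₀ = e^(−nδ), so x_4 = 2.82 × e^(−4 × 1.590) = 2.82 × 0.001732 = 0.004884 mm.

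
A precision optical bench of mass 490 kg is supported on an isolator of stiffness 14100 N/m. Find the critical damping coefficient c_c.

c_c = 2√(k·m) = 2√(14100 × 490) = 2 × 2628 = 5257 N·s/m.

5260 N·s/m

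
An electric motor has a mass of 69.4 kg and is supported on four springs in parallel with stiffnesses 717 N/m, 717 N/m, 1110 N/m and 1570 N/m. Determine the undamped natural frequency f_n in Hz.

1.23 Hz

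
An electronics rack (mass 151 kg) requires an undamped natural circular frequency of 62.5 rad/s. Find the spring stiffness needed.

590000 N/m

k = m·ω_n² = 151 × 62.50² = 151 × 3906 = 589800 N/m.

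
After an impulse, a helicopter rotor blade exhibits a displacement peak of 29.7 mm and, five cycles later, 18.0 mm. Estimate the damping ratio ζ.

Logarithmic decrement δ = (1/n)·ln(x₀/x_n) = (1/5)·ln(29.7/18.0) = (1/5)·ln(1.650) = 0.1002.
ζ = δ/√(4π² + δ²) = 0.1002/√(39.48 + 0.0100) = 0.1002/6.284 = 0.01594.

0.0159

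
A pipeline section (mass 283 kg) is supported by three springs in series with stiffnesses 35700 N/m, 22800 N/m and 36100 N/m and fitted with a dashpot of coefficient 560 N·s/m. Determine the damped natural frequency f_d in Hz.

Series springs: 1/k_eq = 1/35700 + 1/22800 + 1/36100 = 9.957×10^-5, so k_eq = 10040 N/m.
ω_n = √(k_eq/m) = √(10040/283) = 5.957 rad/s.
Critical damping c_c = 2√(k_eq·m) = 2√(10040 × 283) = 3372 N·s/m, so ζ = c/c_c = 560/3372 = 0.1661.
ω_d = ω_n√(1 − ζ²) = 5.957 × √(1 − 0.0276) = 5.874 rad/s.
f_d = ω_d/(2π) = 0.9349 Hz.

0.935 Hz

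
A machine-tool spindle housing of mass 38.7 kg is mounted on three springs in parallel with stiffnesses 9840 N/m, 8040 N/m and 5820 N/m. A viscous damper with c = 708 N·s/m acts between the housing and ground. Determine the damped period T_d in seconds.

0.273 s

Parallel springs add: k_eq = 9840 + 8040 + 5820 = 23700 N/m.
ω_n = √(k_eq/m) = √(23700/38.7) = 24.75 rad/s.
Critical damping c_c = 2√(k_eq·m) = 2√(23700 × 38.7) = 1915 N·s/m, so ζ = c/c_c = 708/1915 = 0.3696.
ω_d = ω_n√(1 − ζ²) = 24.75 × √(1 − 0.137) = 22.99 rad/s.
T_d = 2π/ω_d = 0.2733 s.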